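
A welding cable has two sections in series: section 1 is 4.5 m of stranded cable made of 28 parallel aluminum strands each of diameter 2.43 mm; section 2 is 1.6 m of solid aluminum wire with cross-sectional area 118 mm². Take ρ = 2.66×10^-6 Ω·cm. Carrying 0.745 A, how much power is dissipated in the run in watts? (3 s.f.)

7.12×10^-4 W

ρ = 2.66×10^-6 Ω·cm = 2.66×10^-8 Ω·m
Section 1: A_strand = π(1.2150e-03)² = 4.638e-06 m²; R₁ = ρL/(N·A_s) = (2.66×10^-8)(4.5)/(28×4.638e-06) = 9.218×10^-4 Ω
Section 2: A = 118 mm² = 1.180e-04 m²
R₂ = (2.66×10^-8)(1.6)/(1.180e-04) = 3.607×10^-4 Ω
R = R₁ + R₂ = 0.001282 Ω
P = I²R = (0.745)² × 0.001282 = 7.12×10^-4 W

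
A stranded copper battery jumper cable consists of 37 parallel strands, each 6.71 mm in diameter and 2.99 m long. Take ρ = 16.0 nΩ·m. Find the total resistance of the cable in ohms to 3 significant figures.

3.66×10^-5 Ω

ρ = 16.0 nΩ·m = 1.60×10^-8 Ω·m
A_strand = π(3.3550e-03 m)² = 3.536e-05 m²
R_strand = ρL/A = (1.60×10^-8)(2.99)/(3.536e-05) = 0.001353 Ω
R_total = R_strand/N = 0.001353/37 = 3.66×10^-5 Ω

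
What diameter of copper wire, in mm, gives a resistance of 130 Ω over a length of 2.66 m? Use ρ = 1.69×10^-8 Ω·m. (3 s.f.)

0.0210 mm

A = ρL/R = (1.69×10^-8)(2.66)/(130) = 3.458e-10 m²
d = 2√(A/π) = 2.098e-05 m = 0.0210 mm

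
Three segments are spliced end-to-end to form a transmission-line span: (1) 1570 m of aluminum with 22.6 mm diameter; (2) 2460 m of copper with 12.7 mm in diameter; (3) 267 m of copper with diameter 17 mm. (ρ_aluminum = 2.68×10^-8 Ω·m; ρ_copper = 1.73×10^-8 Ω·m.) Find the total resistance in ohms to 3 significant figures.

0.461 Ω

Seg 1: A = π(d/2)² = π(1.1300e-02 m)² = 4.011e-04 m²
R_1 = (2.68×10^-8)(1570)/(4.011e-04) = 0.1049 Ω
Seg 2: A = π(d/2)² = π(6.3500e-03 m)² = 1.267e-04 m²
R_2 = (1.73×10^-8)(2460)/(1.267e-04) = 0.336 Ω
Seg 3: A = π(d/2)² = π(8.5000e-03 m)² = 2.270e-04 m²
R_3 = (1.73×10^-8)(267)/(2.270e-04) = 0.02035 Ω
R_total = R_1 + R_2 + R_3 = 0.461 Ω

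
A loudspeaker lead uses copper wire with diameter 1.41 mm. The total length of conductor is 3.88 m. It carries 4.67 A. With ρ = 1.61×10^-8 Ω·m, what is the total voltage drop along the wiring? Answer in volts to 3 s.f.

A = π(d/2)² = π(7.0500e-04 m)² = 1.561e-06 m²
R = ρL/A = (1.61×10^-8)(3.88)/(1.561e-06) = 0.04001 Ω
V = IR = 4.67 × 0.04001 = 0.187 V

0.187 V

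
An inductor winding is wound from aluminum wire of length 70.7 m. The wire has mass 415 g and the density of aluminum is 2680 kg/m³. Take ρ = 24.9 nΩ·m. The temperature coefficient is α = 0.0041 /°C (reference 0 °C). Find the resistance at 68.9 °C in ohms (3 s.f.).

1.03 Ω

ρ = 24.9 nΩ·m = 2.49×10^-8 Ω·m
A = m/(density·L) = 0.415/(2680×70.7) = 2.1903e-06 m²
R = ρL/A = (2.49×10^-8)(70.7)/(2.1903e-06) = 0.8038 Ω
R(68.9 °C) = 0.8038 × (1 + 0.0041×68.9) = 1.03 Ω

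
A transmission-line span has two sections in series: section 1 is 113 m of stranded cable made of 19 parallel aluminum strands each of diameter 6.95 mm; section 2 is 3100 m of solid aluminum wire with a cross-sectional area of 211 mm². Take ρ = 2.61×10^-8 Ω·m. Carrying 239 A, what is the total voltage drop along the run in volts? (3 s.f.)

92.6 V

Section 1: A_strand = π(3.4750e-03)² = 3.794e-05 m²; R₁ = ρL/(N·A_s) = (2.61×10^-8)(113)/(19×3.794e-05) = 0.004092 Ω
Section 2: A = 211 mm² = 2.110e-04 m²
R₂ = (2.61×10^-8)(3100)/(2.110e-04) = 0.3835 Ω
R = R₁ + R₂ = 0.3876 Ω
V = IR = 239 × 0.3876 = 92.6 V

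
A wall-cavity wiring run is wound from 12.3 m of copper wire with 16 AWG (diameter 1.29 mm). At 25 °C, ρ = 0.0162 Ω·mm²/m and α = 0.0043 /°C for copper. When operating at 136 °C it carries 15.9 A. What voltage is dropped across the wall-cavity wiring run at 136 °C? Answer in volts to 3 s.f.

3.58 V

ρ = 0.0162 Ω·mm²/m = 1.62×10^-8 Ω·m
A = π(1.29/2 mm)² = π(6.4500e-04 m)² = 1.307e-06 m²
R₍25₎ = ρL/A = (1.62×10^-8)(12.3)/(1.307e-06) = 0.1525 Ω
R₍136₎ = R₍25₎(1 + αΔT) = 0.1525 × (1 + 0.0043×111) = 0.2252 Ω
V = IR = 15.9 × 0.2252 = 3.58 V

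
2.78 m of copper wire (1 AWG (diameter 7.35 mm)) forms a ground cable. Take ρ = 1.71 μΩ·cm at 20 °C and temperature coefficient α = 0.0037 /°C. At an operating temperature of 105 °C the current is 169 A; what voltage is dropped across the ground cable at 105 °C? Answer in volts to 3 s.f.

ρ = 1.71 μΩ·cm = 1.71×10^-8 Ω·m
A = π(7.35/2 mm)² = π(3.6750e-03 m)² = 4.243e-05 m²
R₍20₎ = ρL/A = (1.71×10^-8)(2.78)/(4.243e-05) = 0.00112 Ω
R₍105₎ = R₍20₎(1 + αΔT) = 0.00112 × (1 + 0.0037×85) = 0.001473 Ω
V = IR = 169 × 0.001473 = 0.249 V

0.249 V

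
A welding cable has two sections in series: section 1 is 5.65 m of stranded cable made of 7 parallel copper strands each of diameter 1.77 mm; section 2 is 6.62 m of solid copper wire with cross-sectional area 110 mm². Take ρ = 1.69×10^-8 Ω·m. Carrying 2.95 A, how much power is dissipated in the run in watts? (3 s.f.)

0.0571 W

Section 1: A_strand = π(8.8500e-04)² = 2.461e-06 m²; R₁ = ρL/(N·A_s) = (1.69×10^-8)(5.65)/(7×2.461e-06) = 0.005544 Ω
Section 2: A = 110 mm² = 1.100e-04 m²
R₂ = (1.69×10^-8)(6.62)/(1.100e-04) = 0.001017 Ω
R = R₁ + R₂ = 0.006561 Ω
P = I²R = (2.95)² × 0.006561 = 0.0571 W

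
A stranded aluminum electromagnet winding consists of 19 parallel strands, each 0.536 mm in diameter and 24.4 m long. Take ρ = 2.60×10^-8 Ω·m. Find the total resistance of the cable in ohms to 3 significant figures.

A_strand = π(2.6800e-04 m)² = 2.256e-07 m²
R_strand = ρL/A = (2.60×10^-8)(24.4)/(2.256e-07) = 2.812 Ω
R_total = R_strand/N = 2.812/19 = 0.148 Ω

0.148 Ω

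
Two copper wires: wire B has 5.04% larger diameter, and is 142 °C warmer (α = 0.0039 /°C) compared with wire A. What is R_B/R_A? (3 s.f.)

R ∝ ρL/d² with ρ ∝ (1+αΔT), so R_B/R_A = (1 + 5.04/100)⁻² × (1 + 0.0039×142)
= 0.9063 × 1.554 = 1.41

1.41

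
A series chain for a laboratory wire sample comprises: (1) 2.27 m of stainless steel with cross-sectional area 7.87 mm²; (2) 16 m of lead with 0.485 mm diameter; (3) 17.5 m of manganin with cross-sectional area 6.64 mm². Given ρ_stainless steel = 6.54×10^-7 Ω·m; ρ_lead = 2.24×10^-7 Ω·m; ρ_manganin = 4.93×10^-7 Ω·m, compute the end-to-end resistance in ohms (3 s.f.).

20.9 Ω

Seg 1: A = 7.87 mm² = 7.870e-06 m²
R_1 = (6.54×10^-7)(2.27)/(7.870e-06) = 0.1886 Ω
Seg 2: A = π(d/2)² = π(2.4250e-04 m)² = 1.847e-07 m²
R_2 = (2.24×10^-7)(16)/(1.847e-07) = 19.4 Ω
Seg 3: A = 6.64 mm² = 6.640e-06 m²
R_3 = (4.93×10^-7)(17.5)/(6.640e-06) = 1.299 Ω
R_total = R_1 + R_2 + R_3 = 20.9 Ω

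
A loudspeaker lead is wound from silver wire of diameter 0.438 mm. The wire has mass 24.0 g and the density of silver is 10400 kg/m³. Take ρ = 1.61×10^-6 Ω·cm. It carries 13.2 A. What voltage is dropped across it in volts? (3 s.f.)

21.6 V

ρ = 1.61×10^-6 Ω·cm = 1.61×10^-8 Ω·m
A = π(d/2)² = π(2.1900e-04 m)² = 1.5067e-07 m²
L = m/(density·A) = 0.024/(10400×1.5067e-07) = 15.32 m
R = ρL/A = (1.61×10^-8)(15.32)/(1.5067e-07) = 1.637 Ω
V = IR = 13.2 × 1.637 = 21.6 V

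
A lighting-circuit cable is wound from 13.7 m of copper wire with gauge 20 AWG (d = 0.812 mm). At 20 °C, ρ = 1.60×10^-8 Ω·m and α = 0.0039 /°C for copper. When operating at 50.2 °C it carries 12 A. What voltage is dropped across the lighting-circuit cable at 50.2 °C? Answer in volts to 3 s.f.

A = π(0.812/2 mm)² = π(4.0600e-04 m)² = 5.178e-07 m²
R₍20₎ = ρL/A = (1.60×10^-8)(13.7)/(5.178e-07) = 0.4233 Ω
R₍50.2₎ = R₍20₎(1 + αΔT) = 0.4233 × (1 + 0.0039×30.2) = 0.4731 Ω
V = IR = 12 × 0.4731 = 5.68 V

5.68 V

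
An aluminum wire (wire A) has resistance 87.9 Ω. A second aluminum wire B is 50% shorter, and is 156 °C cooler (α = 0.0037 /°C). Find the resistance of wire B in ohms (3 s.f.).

R ∝ ρL/d² with ρ ∝ (1+αΔT), so R_B/R_A = (1 − 50/100) × (1 − 0.0037×156)
= 0.5 × 0.4228 = 0.2114
R_B = 0.2114 × 87.9 = 18.6 Ω

18.6 Ω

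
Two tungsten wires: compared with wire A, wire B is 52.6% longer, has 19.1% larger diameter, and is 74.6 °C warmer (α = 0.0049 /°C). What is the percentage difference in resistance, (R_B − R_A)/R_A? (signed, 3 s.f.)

46.9%

R ∝ ρL/d² with ρ ∝ (1+αΔT), so R_B/R_A = (1 + 52.6/100) × (1 + 19.1/100)⁻² × (1 + 0.0049×74.6)
= 1.526 × 0.705 × 1.365 = 1.469
(R_B − R_A)/R_A = 1.469 − 1 = 46.9%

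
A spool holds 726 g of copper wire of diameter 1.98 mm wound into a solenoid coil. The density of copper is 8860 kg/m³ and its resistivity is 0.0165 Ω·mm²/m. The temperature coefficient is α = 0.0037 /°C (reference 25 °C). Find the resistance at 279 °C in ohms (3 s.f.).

ρ = 0.0165 Ω·mm²/m = 1.65×10^-8 Ω·m
A = π(d/2)² = π(9.9000e-04 m)² = 3.0791e-06 m²
L = m/(density·A) = 0.726/(8860×3.0791e-06) = 26.61 m
R = ρL/A = (1.65×10^-8)(26.61)/(3.0791e-06) = 0.1426 Ω
R(279 °C) = 0.1426 × (1 + 0.0037×254) = 0.277 Ω

0.277 Ω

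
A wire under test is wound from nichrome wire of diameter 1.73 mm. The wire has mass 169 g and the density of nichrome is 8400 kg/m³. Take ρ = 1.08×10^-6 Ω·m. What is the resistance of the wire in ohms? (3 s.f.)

A = π(d/2)² = π(8.6500e-04 m)² = 2.3506e-06 m²
L = m/(density·A) = 0.169/(8400×2.3506e-06) = 8.559 m
R = ρL/A = (1.08×10^-6)(8.559)/(2.3506e-06) = 3.93 Ω

3.93 Ω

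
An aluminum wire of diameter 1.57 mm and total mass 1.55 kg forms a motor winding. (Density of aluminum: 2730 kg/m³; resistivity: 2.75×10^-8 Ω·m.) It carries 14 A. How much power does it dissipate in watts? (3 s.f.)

A = π(d/2)² = π(7.8500e-04 m)² = 1.9359e-06 m²
L = m/(density·A) = 1.55/(2730×1.9359e-06) = 293.3 m
R = ρL/A = (2.75×10^-8)(293.3)/(1.9359e-06) = 4.166 Ω
P = I²R = (14)² × 4.166 = 817 W

817 W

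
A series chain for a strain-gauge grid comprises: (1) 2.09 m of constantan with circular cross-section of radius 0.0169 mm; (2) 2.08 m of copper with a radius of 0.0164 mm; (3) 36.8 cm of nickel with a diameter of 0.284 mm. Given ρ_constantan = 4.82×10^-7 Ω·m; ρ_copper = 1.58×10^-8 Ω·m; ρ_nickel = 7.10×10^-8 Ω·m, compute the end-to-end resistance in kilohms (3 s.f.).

Seg 1: A = πr² = π(1.6900e-05 m)² = 8.973e-10 m²
R_1 = (4.82×10^-7)(2.09)/(8.973e-10) = 1123 Ω
Seg 2: A = πr² = π(1.6400e-05 m)² = 8.450e-10 m²
R_2 = (1.58×10^-8)(2.08)/(8.450e-10) = 38.89 Ω
Seg 3: A = π(d/2)² = π(1.4200e-04 m)² = 6.335e-08 m²
R_3 = (7.10×10^-8)(0.368)/(6.335e-08) = 0.4125 Ω
R_total = R_1 + R_2 + R_3 = 1.16 kΩ

1.16 kΩ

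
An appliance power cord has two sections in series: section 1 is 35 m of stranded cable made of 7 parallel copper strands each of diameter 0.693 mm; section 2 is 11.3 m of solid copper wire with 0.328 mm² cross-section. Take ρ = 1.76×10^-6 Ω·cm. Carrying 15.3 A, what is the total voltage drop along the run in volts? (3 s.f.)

12.8 V

ρ = 1.76×10^-6 Ω·cm = 1.76×10^-8 Ω·m
Section 1: A_strand = π(3.4650e-04)² = 3.772e-07 m²; R₁ = ρL/(N·A_s) = (1.76×10^-8)(35)/(7×3.772e-07) = 0.2333 Ω
Section 2: A = 0.328 mm² = 3.280e-07 m²
R₂ = (1.76×10^-8)(11.3)/(3.280e-07) = 0.6063 Ω
R = R₁ + R₂ = 0.8396 Ω
V = IR = 15.3 × 0.8396 = 12.8 V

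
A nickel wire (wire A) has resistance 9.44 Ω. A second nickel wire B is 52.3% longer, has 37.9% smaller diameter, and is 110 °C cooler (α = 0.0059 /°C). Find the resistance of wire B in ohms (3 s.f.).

R ∝ ρL/d² with ρ ∝ (1+αΔT), so R_B/R_A = (1 + 52.3/100) × (1 − 37.9/100)⁻² × (1 − 0.0059×110)
= 1.523 × 2.593 × 0.351 = 1.386
R_B = 1.386 × 9.44 = 13.1 Ω

13.1 Ω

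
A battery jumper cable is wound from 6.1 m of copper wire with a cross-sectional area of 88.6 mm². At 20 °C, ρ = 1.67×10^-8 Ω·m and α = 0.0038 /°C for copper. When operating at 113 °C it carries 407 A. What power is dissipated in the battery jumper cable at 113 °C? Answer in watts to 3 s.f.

258 W

A = 88.6 mm² = 8.860e-05 m²
R₍20₎ = ρL/A = (1.67×10^-8)(6.1)/(8.860e-05) = 0.00115 Ω
R₍113₎ = R₍20₎(1 + αΔT) = 0.00115 × (1 + 0.0038×93) = 0.001556 Ω
P = I²R = (407)² × 0.001556 = 258 W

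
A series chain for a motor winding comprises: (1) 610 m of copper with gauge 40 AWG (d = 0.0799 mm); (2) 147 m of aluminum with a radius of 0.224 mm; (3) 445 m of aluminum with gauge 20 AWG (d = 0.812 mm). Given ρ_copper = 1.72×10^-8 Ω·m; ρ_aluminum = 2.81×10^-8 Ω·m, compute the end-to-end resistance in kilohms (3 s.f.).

Seg 1: A = π(0.0799/2 mm)² = π(3.9950e-05 m)² = 5.014e-09 m²
R_1 = (1.72×10^-8)(610)/(5.014e-09) = 2093 Ω
Seg 2: A = πr² = π(2.2400e-04 m)² = 1.576e-07 m²
R_2 = (2.81×10^-8)(147)/(1.576e-07) = 26.2 Ω
Seg 3: A = π(0.812/2 mm)² = π(4.0600e-04 m)² = 5.178e-07 m²
R_3 = (2.81×10^-8)(445)/(5.178e-07) = 24.15 Ω
R_total = R_1 + R_2 + R_3 = 2.14 kΩ

2.14 kΩ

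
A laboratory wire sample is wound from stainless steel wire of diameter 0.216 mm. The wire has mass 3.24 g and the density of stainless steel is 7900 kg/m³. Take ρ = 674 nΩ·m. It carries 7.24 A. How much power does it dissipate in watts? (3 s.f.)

ρ = 674 nΩ·m = 6.74×10^-7 Ω·m
A = π(d/2)² = π(1.0800e-04 m)² = 3.6644e-08 m²
L = m/(density·A) = 0.00324/(7900×3.6644e-08) = 11.19 m
R = ρL/A = (6.74×10^-7)(11.19)/(3.6644e-08) = 205.9 Ω
P = I²R = (7.24)² × 205.9 = 10800 W

10800 W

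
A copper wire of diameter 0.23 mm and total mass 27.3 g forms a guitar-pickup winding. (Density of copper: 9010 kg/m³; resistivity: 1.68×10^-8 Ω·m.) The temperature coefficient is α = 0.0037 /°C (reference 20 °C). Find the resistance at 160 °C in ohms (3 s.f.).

A = π(d/2)² = π(1.1500e-04 m)² = 4.1548e-08 m²
L = m/(density·A) = 0.0273/(9010×4.1548e-08) = 72.93 m
R = ρL/A = (1.68×10^-8)(72.93)/(4.1548e-08) = 29.49 Ω
R(160 °C) = 29.49 × (1 + 0.0037×140) = 44.8 Ω

44.8 Ω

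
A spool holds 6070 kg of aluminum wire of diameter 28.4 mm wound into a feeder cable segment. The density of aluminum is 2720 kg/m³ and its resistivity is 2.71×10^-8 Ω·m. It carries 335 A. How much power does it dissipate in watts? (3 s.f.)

A = π(d/2)² = π(1.4200e-02 m)² = 6.3347e-04 m²
L = m/(density·A) = 6070/(2720×6.3347e-04) = 3523 m
R = ρL/A = (2.71×10^-8)(3523)/(6.3347e-04) = 0.1507 Ω
P = I²R = (335)² × 0.1507 = 16900 W

16900 W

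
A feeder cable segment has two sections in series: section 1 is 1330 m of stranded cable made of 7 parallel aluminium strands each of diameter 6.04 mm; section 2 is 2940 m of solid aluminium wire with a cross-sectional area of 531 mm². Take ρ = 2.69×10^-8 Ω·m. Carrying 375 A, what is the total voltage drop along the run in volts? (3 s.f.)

Section 1: A_strand = π(3.0200e-03)² = 2.865e-05 m²; R₁ = ρL/(N·A_s) = (2.69×10^-8)(1330)/(7×2.865e-05) = 0.1784 Ω
Section 2: A = 531 mm² = 5.310e-04 m²
R₂ = (2.69×10^-8)(2940)/(5.310e-04) = 0.1489 Ω
R = R₁ + R₂ = 0.3273 Ω
V = IR = 375 × 0.3273 = 123 V

123 V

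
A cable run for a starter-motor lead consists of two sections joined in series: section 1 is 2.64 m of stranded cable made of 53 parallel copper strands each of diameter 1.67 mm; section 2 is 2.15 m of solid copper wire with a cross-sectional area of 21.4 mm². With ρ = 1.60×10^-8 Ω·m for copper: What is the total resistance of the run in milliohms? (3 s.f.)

1.97 mΩ

Section 1: A_strand = π(8.3500e-04)² = 2.190e-06 m²; R₁ = ρL/(N·A_s) = (1.60×10^-8)(2.64)/(53×2.190e-06) = 3.639×10^-4 Ω
Section 2: A = 21.4 mm² = 2.140e-05 m²
R₂ = (1.60×10^-8)(2.15)/(2.140e-05) = 0.001607 Ω
R = R₁ + R₂ = 1.97 mΩ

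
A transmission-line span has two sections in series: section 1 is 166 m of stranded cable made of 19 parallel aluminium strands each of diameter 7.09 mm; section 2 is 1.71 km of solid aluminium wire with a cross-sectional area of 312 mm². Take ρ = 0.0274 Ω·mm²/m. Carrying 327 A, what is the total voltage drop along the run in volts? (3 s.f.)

51.1 V

ρ = 0.0274 Ω·mm²/m = 2.74×10^-8 Ω·m
Section 1: A_strand = π(3.5450e-03)² = 3.948e-05 m²; R₁ = ρL/(N·A_s) = (2.74×10^-8)(166)/(19×3.948e-05) = 0.006063 Ω
Section 2: A = 312 mm² = 3.120e-04 m²
R₂ = (2.74×10^-8)(1710)/(3.120e-04) = 0.1502 Ω
R = R₁ + R₂ = 0.1562 Ω
V = IR = 327 × 0.1562 = 51.1 V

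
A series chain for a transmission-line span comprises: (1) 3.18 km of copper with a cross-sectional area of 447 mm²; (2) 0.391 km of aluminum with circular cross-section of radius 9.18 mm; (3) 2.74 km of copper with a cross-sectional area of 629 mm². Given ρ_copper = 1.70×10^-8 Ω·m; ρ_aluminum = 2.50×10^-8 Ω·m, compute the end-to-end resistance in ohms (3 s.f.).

Seg 1: A = 447 mm² = 4.470e-04 m²
R_1 = (1.70×10^-8)(3180)/(4.470e-04) = 0.1209 Ω
Seg 2: A = πr² = π(9.1800e-03 m)² = 2.647e-04 m²
R_2 = (2.50×10^-8)(391)/(2.647e-04) = 0.03692 Ω
Seg 3: A = 629 mm² = 6.290e-04 m²
R_3 = (1.70×10^-8)(2740)/(6.290e-04) = 0.07405 Ω
R_total = R_1 + R_2 + R_3 = 0.232 Ω

0.232 Ω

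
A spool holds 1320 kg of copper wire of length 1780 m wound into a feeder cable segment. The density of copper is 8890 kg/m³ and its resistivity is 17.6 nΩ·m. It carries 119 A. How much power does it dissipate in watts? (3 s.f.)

ρ = 17.6 nΩ·m = 1.76×10^-8 Ω·m
A = m/(density·L) = 1320/(8890×1780) = 8.3417e-05 m²
R = ρL/A = (1.76×10^-8)(1780)/(8.3417e-05) = 0.3756 Ω
P = I²R = (119)² × 0.3756 = 5320 W

5320 W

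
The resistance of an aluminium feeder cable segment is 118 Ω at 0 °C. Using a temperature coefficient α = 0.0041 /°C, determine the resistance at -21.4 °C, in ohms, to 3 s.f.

ΔT = -21.4 − 0 = -21.4 °C
R = R₀(1 + αΔT) = 118 × (1 + 0.0041×-21.4) = 118 × 0.9123 = 108 Ω

108 Ω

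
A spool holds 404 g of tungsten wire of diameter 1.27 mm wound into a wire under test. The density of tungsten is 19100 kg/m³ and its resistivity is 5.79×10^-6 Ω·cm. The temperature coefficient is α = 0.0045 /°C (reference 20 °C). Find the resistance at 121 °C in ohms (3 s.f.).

1.11 Ω

ρ = 5.79×10^-6 Ω·cm = 5.79×10^-8 Ω·m
A = π(d/2)² = π(6.3500e-04 m)² = 1.2668e-06 m²
L = m/(density·A) = 0.404/(19100×1.2668e-06) = 16.7 m
R = ρL/A = (5.79×10^-8)(16.7)/(1.2668e-06) = 0.7632 Ω
R(121 °C) = 0.7632 × (1 + 0.0045×101) = 1.11 Ω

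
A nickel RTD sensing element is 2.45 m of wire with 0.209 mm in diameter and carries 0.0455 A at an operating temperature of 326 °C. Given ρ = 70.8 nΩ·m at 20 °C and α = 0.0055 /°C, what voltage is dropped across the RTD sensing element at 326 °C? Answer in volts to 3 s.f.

0.617 V

ρ = 70.8 nΩ·m = 7.08×10^-8 Ω·m
A = π(d/2)² = π(1.0450e-04 m)² = 3.431e-08 m²
R₍20₎ = ρL/A = (7.08×10^-8)(2.45)/(3.431e-08) = 5.056 Ω
R₍326₎ = R₍20₎(1 + αΔT) = 5.056 × (1 + 0.0055×306) = 13.57 Ω
V = IR = 0.0455 × 13.57 = 0.617 V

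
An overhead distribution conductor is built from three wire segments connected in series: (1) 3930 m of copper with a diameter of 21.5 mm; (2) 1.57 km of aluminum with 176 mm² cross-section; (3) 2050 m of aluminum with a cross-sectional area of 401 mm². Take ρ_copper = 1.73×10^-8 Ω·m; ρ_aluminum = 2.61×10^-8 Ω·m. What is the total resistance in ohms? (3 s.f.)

0.554 Ω

Seg 1: A = π(d/2)² = π(1.0750e-02 m)² = 3.631e-04 m²
R_1 = (1.73×10^-8)(3930)/(3.631e-04) = 0.1873 Ω
Seg 2: A = 176 mm² = 1.760e-04 m²
R_2 = (2.61×10^-8)(1570)/(1.760e-04) = 0.2328 Ω
Seg 3: A = 401 mm² = 4.010e-04 m²
R_3 = (2.61×10^-8)(2050)/(4.010e-04) = 0.1334 Ω
R_total = R_1 + R_2 + R_3 = 0.554 Ω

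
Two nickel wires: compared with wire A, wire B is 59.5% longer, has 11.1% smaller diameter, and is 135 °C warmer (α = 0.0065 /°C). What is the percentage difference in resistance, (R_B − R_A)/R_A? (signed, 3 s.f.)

279%

R ∝ ρL/d² with ρ ∝ (1+αΔT), so R_B/R_A = (1 + 59.5/100) × (1 − 11.1/100)⁻² × (1 + 0.0065×135)
= 1.595 × 1.265 × 1.877 = 3.789
(R_B − R_A)/R_A = 3.789 − 1 = 279%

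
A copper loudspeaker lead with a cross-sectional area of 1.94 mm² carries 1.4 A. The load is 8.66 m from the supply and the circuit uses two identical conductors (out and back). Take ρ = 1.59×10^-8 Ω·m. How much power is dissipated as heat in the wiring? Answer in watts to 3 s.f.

0.278 W

A = 1.94 mm² = 1.940e-06 m²
Total conductor length (both ways) L = 2 × 8.66 = 17.32 m
R = ρL/A = (1.59×10^-8)(17.32)/(1.940e-06) = 0.142 Ω
P = I²R = (1.4)² × 0.142 = 0.278 W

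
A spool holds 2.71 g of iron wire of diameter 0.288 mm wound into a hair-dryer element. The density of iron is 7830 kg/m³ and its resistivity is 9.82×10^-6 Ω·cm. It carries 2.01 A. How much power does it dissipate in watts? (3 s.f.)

32.4 W

ρ = 9.82×10^-6 Ω·cm = 9.82×10^-8 Ω·m
A = π(d/2)² = π(1.4400e-04 m)² = 6.5144e-08 m²
L = m/(density·A) = 0.00271/(7830×6.5144e-08) = 5.313 m
R = ρL/A = (9.82×10^-8)(5.313)/(6.5144e-08) = 8.009 Ω
P = I²R = (2.01)² × 8.009 = 32.4 W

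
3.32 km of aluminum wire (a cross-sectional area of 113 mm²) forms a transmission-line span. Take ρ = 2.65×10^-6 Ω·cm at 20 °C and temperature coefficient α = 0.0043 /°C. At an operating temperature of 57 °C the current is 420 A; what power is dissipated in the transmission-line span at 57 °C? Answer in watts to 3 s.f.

1.59×10^5 W

ρ = 2.65×10^-6 Ω·cm = 2.65×10^-8 Ω·m
A = 113 mm² = 1.130e-04 m²
R₍20₎ = ρL/A = (2.65×10^-8)(3320)/(1.130e-04) = 0.7786 Ω
R₍57₎ = R₍20₎(1 + αΔT) = 0.7786 × (1 + 0.0043×37) = 0.9025 Ω
P = I²R = (420)² × 0.9025 = 1.59×10^5 W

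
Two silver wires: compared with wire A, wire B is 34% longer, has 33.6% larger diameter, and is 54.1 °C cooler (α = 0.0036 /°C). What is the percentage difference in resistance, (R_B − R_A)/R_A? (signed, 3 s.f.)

R ∝ ρL/d² with ρ ∝ (1+αΔT), so R_B/R_A = (1 + 34/100) × (1 + 33.6/100)⁻² × (1 − 0.0036×54.1)
= 1.34 × 0.5603 × 0.8052 = 0.6045
(R_B − R_A)/R_A = 0.6045 − 1 = -39.5%

-39.5%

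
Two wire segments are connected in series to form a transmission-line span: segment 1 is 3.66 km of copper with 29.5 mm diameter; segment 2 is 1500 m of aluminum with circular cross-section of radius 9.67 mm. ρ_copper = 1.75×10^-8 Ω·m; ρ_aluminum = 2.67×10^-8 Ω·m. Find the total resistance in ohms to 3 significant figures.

Segment 1: A = π(d/2)² = π(1.4750e-02 m)² = 6.835e-04 m²
R₁ = ρL/A = (1.75×10^-8)(3660)/(6.835e-04) = 0.09371 Ω
Segment 2: A = πr² = π(9.6700e-03 m)² = 2.938e-04 m²
R₂ = (2.67×10^-8)(1500)/(2.938e-04) = 0.1363 Ω
R = R₁ + R₂ = 0.230 Ω

0.230 Ω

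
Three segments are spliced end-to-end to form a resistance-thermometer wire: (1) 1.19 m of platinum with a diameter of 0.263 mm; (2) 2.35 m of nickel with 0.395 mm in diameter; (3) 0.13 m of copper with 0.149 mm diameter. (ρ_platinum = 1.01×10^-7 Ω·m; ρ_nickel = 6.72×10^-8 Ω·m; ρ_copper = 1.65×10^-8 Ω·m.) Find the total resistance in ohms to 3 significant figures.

Seg 1: A = π(d/2)² = π(1.3150e-04 m)² = 5.433e-08 m²
R_1 = (1.01×10^-7)(1.19)/(5.433e-08) = 2.212 Ω
Seg 2: A = π(d/2)² = π(1.9750e-04 m)² = 1.225e-07 m²
R_2 = (6.72×10^-8)(2.35)/(1.225e-07) = 1.289 Ω
Seg 3: A = π(d/2)² = π(7.4500e-05 m)² = 1.744e-08 m²
R_3 = (1.65×10^-8)(0.13)/(1.744e-08) = 0.123 Ω
R_total = R_1 + R_2 + R_3 = 3.62 Ω

3.62 Ω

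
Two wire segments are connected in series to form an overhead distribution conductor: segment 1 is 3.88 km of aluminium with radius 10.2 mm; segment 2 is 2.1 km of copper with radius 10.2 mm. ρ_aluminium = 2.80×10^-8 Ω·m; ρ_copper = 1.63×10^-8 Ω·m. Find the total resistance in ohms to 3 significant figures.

Segment 1: A = πr² = π(1.0200e-02 m)² = 3.269e-04 m²
R₁ = ρL/A = (2.80×10^-8)(3880)/(3.269e-04) = 0.3324 Ω
R₂ = (1.63×10^-8)(2100)/(3.269e-04) = 0.1047 Ω
R = R₁ + R₂ = 0.437 Ω

0.437 Ω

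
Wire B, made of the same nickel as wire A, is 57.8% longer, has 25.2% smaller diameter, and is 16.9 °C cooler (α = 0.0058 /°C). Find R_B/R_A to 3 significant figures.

R ∝ ρL/d² with ρ ∝ (1+αΔT), so R_B/R_A = (1 + 57.8/100) × (1 − 25.2/100)⁻² × (1 − 0.0058×16.9)
= 1.578 × 1.787 × 0.902 = 2.54

2.54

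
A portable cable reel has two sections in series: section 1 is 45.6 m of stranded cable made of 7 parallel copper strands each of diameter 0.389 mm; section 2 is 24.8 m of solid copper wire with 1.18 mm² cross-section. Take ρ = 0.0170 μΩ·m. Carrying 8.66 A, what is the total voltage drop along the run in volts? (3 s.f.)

ρ = 0.0170 μΩ·m = 1.70×10^-8 Ω·m
Section 1: A_strand = π(1.9450e-04)² = 1.188e-07 m²; R₁ = ρL/(N·A_s) = (1.70×10^-8)(45.6)/(7×1.188e-07) = 0.9318 Ω
Section 2: A = 1.18 mm² = 1.180e-06 m²
R₂ = (1.70×10^-8)(24.8)/(1.180e-06) = 0.3573 Ω
R = R₁ + R₂ = 1.289 Ω
V = IR = 8.66 × 1.289 = 11.2 V

11.2 V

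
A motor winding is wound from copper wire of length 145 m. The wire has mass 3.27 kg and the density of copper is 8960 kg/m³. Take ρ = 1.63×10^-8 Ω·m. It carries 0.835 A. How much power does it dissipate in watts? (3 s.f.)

A = m/(density·L) = 3.27/(8960×145) = 2.5169e-06 m²
R = ρL/A = (1.63×10^-8)(145)/(2.5169e-06) = 0.939 Ω
P = I²R = (0.835)² × 0.939 = 0.655 W

0.655 W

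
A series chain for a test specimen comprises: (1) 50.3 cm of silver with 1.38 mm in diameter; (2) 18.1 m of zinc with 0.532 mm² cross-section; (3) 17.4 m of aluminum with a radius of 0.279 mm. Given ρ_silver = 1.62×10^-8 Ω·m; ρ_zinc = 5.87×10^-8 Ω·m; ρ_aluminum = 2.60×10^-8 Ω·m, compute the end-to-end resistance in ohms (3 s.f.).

3.85 Ω

Seg 1: A = π(d/2)² = π(6.9000e-04 m)² = 1.496e-06 m²
R_1 = (1.62×10^-8)(0.503)/(1.496e-06) = 0.005448 Ω
Seg 2: A = 0.532 mm² = 5.320e-07 m²
R_2 = (5.87×10^-8)(18.1)/(5.320e-07) = 1.997 Ω
Seg 3: A = πr² = π(2.7900e-04 m)² = 2.445e-07 m²
R_3 = (2.60×10^-8)(17.4)/(2.445e-07) = 1.85 Ω
R_total = R_1 + R_2 + R_3 = 3.85 Ω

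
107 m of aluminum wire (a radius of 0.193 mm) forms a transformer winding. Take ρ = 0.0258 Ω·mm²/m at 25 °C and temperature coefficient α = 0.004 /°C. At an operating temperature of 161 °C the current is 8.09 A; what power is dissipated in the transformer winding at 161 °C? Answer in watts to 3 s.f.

ρ = 0.0258 Ω·mm²/m = 2.58×10^-8 Ω·m
A = πr² = π(1.9300e-04 m)² = 1.170e-07 m²
R₍25₎ = ρL/A = (2.58×10^-8)(107)/(1.170e-07) = 23.59 Ω
R₍161₎ = R₍25₎(1 + αΔT) = 23.59 × (1 + 0.004×136) = 36.42 Ω
P = I²R = (8.09)² × 36.42 = 2380 W

2380 W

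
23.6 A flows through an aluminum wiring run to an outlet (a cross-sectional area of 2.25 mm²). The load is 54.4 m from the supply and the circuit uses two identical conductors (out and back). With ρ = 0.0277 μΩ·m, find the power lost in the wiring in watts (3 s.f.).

ρ = 0.0277 μΩ·m = 2.77×10^-8 Ω·m
A = 2.25 mm² = 2.250e-06 m²
Total conductor length (both ways) L = 2 × 54.4 = 108.8 m
R = ρL/A = (2.77×10^-8)(108.8)/(2.250e-06) = 1.339 Ω
P = I²R = (23.6)² × 1.339 = 746 W

746 W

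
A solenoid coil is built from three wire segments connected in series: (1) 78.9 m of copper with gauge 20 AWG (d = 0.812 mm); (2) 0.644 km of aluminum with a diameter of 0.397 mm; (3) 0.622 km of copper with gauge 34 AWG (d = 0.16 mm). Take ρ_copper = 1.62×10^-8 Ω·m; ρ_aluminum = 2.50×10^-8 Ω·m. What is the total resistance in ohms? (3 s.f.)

634 Ω

Seg 1: A = π(0.812/2 mm)² = π(4.0600e-04 m)² = 5.178e-07 m²
R_1 = (1.62×10^-8)(78.9)/(5.178e-07) = 2.468 Ω
Seg 2: A = π(d/2)² = π(1.9850e-04 m)² = 1.238e-07 m²
R_2 = (2.50×10^-8)(644)/(1.238e-07) = 130.1 Ω
Seg 3: A = π(0.16/2 mm)² = π(8.0000e-05 m)² = 2.011e-08 m²
R_3 = (1.62×10^-8)(622)/(2.011e-08) = 501.2 Ω
R_total = R_1 + R_2 + R_3 = 634 Ω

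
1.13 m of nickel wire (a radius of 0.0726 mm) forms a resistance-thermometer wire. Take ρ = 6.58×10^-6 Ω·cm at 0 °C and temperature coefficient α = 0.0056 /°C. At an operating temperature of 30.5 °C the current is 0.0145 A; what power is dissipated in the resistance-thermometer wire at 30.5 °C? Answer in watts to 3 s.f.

ρ = 6.58×10^-6 Ω·cm = 6.58×10^-8 Ω·m
A = πr² = π(7.2600e-05 m)² = 1.656e-08 m²
R₍0₎ = ρL/A = (6.58×10^-8)(1.13)/(1.656e-08) = 4.49 Ω
R₍30.5₎ = R₍0₎(1 + αΔT) = 4.49 × (1 + 0.0056×30.5) = 5.257 Ω
P = I²R = (0.0145)² × 5.257 = 0.00111 W

0.00111 W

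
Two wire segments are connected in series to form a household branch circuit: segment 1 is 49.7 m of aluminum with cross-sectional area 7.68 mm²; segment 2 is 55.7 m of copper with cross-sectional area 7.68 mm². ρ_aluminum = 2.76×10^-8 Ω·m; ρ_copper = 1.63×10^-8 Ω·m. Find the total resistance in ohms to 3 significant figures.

Segment 1: A = 7.68 mm² = 7.680e-06 m²
R₁ = ρL/A = (2.76×10^-8)(49.7)/(7.680e-06) = 0.1786 Ω
R₂ = (1.63×10^-8)(55.7)/(7.680e-06) = 0.1182 Ω
R = R₁ + R₂ = 0.297 Ω

0.297 Ω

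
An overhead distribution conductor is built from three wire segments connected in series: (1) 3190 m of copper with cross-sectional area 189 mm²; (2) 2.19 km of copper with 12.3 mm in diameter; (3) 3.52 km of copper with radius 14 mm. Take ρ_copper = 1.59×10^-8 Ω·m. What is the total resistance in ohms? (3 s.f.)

0.652 Ω

Seg 1: A = 189 mm² = 1.890e-04 m²
R_1 = (1.59×10^-8)(3190)/(1.890e-04) = 0.2684 Ω
Seg 2: A = π(d/2)² = π(6.1500e-03 m)² = 1.188e-04 m²
R_2 = (1.59×10^-8)(2190)/(1.188e-04) = 0.293 Ω
Seg 3: A = πr² = π(1.4000e-02 m)² = 6.158e-04 m²
R_3 = (1.59×10^-8)(3520)/(6.158e-04) = 0.09089 Ω
R_total = R_1 + R_2 + R_3 = 0.652 Ω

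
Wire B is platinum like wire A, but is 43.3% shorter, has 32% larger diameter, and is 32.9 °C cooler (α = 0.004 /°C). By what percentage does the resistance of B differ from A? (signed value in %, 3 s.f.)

R ∝ ρL/d² with ρ ∝ (1+αΔT), so R_B/R_A = (1 − 43.3/100) × (1 + 32/100)⁻² × (1 − 0.004×32.9)
= 0.567 × 0.5739 × 0.8684 = 0.2826
(R_B − R_A)/R_A = 0.2826 − 1 = -71.7%

-71.7%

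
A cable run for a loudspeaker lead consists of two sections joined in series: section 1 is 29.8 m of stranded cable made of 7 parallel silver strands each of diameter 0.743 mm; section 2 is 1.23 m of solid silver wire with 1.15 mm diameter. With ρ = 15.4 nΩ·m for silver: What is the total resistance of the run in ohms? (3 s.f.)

0.169 Ω

ρ = 15.4 nΩ·m = 1.54×10^-8 Ω·m
Section 1: A_strand = π(3.7150e-04)² = 4.336e-07 m²; R₁ = ρL/(N·A_s) = (1.54×10^-8)(29.8)/(7×4.336e-07) = 0.1512 Ω
Section 2: A = π(d/2)² = π(5.7500e-04 m)² = 1.039e-06 m²
R₂ = (1.54×10^-8)(1.23)/(1.039e-06) = 0.01824 Ω
R = R₁ + R₂ = 0.169 Ω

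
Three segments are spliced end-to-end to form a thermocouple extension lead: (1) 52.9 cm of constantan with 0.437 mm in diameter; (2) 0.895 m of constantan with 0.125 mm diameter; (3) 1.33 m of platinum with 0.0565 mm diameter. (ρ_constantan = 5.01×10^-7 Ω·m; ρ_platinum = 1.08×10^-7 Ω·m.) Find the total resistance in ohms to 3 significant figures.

95.6 Ω

Seg 1: A = π(d/2)² = π(2.1850e-04 m)² = 1.500e-07 m²
R_1 = (5.01×10^-7)(0.529)/(1.500e-07) = 1.767 Ω
Seg 2: A = π(d/2)² = π(6.2500e-05 m)² = 1.227e-08 m²
R_2 = (5.01×10^-7)(0.895)/(1.227e-08) = 36.54 Ω
Seg 3: A = π(d/2)² = π(2.8250e-05 m)² = 2.507e-09 m²
R_3 = (1.08×10^-7)(1.33)/(2.507e-09) = 57.29 Ω
R_total = R_1 + R_2 + R_3 = 95.6 Ω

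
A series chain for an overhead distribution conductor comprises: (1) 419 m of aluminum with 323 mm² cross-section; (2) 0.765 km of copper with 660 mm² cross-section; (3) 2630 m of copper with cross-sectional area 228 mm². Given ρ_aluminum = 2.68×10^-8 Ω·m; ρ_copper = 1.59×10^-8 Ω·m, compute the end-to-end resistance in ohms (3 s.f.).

0.237 Ω

Seg 1: A = 323 mm² = 3.230e-04 m²
R_1 = (2.68×10^-8)(419)/(3.230e-04) = 0.03477 Ω
Seg 2: A = 660 mm² = 6.600e-04 m²
R_2 = (1.59×10^-8)(765)/(6.600e-04) = 0.01843 Ω
Seg 3: A = 228 mm² = 2.280e-04 m²
R_3 = (1.59×10^-8)(2630)/(2.280e-04) = 0.1834 Ω
R_total = R_1 + R_2 + R_3 = 0.237 Ω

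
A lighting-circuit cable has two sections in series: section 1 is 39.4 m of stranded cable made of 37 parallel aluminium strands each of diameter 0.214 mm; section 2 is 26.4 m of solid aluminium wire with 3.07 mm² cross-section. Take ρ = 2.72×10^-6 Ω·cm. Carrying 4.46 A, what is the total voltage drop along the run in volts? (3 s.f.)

4.63 V

ρ = 2.72×10^-6 Ω·cm = 2.72×10^-8 Ω·m
Section 1: A_strand = π(1.0700e-04)² = 3.597e-08 m²; R₁ = ρL/(N·A_s) = (2.72×10^-8)(39.4)/(37×3.597e-08) = 0.8053 Ω
Section 2: A = 3.07 mm² = 3.070e-06 m²
R₂ = (2.72×10^-8)(26.4)/(3.070e-06) = 0.2339 Ω
R = R₁ + R₂ = 1.039 Ω
V = IR = 4.46 × 1.039 = 4.63 V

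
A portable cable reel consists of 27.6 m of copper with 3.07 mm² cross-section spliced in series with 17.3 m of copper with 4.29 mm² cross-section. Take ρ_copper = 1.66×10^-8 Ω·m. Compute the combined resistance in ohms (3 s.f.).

0.216 Ω

Segment 1: A = 3.07 mm² = 3.070e-06 m²
R₁ = ρL/A = (1.66×10^-8)(27.6)/(3.070e-06) = 0.1492 Ω
Segment 2: A = 4.29 mm² = 4.290e-06 m²
R₂ = (1.66×10^-8)(17.3)/(4.290e-06) = 0.06694 Ω
R = R₁ + R₂ = 0.216 Ω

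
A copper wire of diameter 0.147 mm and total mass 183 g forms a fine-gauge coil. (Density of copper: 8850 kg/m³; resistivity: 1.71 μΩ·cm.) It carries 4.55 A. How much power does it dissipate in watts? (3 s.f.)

25400 W

ρ = 1.71 μΩ·cm = 1.71×10^-8 Ω·m
A = π(d/2)² = π(7.3500e-05 m)² = 1.6972e-08 m²
L = m/(density·A) = 0.183/(8850×1.6972e-08) = 1218 m
R = ρL/A = (1.71×10^-8)(1218)/(1.6972e-08) = 1228 Ω
P = I²R = (4.55)² × 1228 = 25400 W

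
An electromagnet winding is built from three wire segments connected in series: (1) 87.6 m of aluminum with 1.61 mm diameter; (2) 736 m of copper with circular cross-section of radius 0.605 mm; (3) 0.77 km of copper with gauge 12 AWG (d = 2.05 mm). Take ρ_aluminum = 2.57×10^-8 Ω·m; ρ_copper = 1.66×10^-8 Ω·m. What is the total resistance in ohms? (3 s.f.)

Seg 1: A = π(d/2)² = π(8.0500e-04 m)² = 2.036e-06 m²
R_1 = (2.57×10^-8)(87.6)/(2.036e-06) = 1.106 Ω
Seg 2: A = πr² = π(6.0500e-04 m)² = 1.150e-06 m²
R_2 = (1.66×10^-8)(736)/(1.150e-06) = 10.62 Ω
Seg 3: A = π(2.05/2 mm)² = π(1.0250e-03 m)² = 3.301e-06 m²
R_3 = (1.66×10^-8)(770)/(3.301e-06) = 3.873 Ω
R_total = R_1 + R_2 + R_3 = 15.6 Ω

15.6 Ω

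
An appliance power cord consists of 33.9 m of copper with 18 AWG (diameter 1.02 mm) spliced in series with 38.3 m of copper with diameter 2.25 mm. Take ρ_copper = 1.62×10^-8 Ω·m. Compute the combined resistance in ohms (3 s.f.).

Segment 1: A = π(1.02/2 mm)² = π(5.1000e-04 m)² = 8.171e-07 m²
R₁ = ρL/A = (1.62×10^-8)(33.9)/(8.171e-07) = 0.6721 Ω
Segment 2: A = π(d/2)² = π(1.1250e-03 m)² = 3.976e-06 m²
R₂ = (1.62×10^-8)(38.3)/(3.976e-06) = 0.156 Ω
R = R₁ + R₂ = 0.828 Ω

0.828 Ω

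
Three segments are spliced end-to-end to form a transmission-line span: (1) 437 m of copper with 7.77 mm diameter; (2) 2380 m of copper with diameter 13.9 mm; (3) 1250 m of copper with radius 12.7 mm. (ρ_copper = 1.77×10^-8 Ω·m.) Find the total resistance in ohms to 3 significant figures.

Seg 1: A = π(d/2)² = π(3.8850e-03 m)² = 4.742e-05 m²
R_1 = (1.77×10^-8)(437)/(4.742e-05) = 0.1631 Ω
Seg 2: A = π(d/2)² = π(6.9500e-03 m)² = 1.517e-04 m²
R_2 = (1.77×10^-8)(2380)/(1.517e-04) = 0.2776 Ω
Seg 3: A = πr² = π(1.2700e-02 m)² = 5.067e-04 m²
R_3 = (1.77×10^-8)(1250)/(5.067e-04) = 0.04366 Ω
R_total = R_1 + R_2 + R_3 = 0.484 Ω

0.484 Ω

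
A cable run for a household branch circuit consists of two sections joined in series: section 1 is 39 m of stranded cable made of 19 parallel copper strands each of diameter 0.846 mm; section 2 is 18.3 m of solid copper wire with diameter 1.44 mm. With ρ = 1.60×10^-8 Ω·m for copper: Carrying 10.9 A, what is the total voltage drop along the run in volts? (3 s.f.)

2.60 V

Section 1: A_strand = π(4.2300e-04)² = 5.621e-07 m²; R₁ = ρL/(N·A_s) = (1.60×10^-8)(39)/(19×5.621e-07) = 0.05843 Ω
Section 2: A = π(d/2)² = π(7.2000e-04 m)² = 1.629e-06 m²
R₂ = (1.60×10^-8)(18.3)/(1.629e-06) = 0.1798 Ω
R = R₁ + R₂ = 0.2382 Ω
V = IR = 10.9 × 0.2382 = 2.60 V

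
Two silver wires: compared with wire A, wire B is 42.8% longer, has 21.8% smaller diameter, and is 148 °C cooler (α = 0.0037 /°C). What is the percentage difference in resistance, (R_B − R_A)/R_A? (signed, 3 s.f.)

R ∝ ρL/d² with ρ ∝ (1+αΔT), so R_B/R_A = (1 + 42.8/100) × (1 − 21.8/100)⁻² × (1 − 0.0037×148)
= 1.428 × 1.635 × 0.4524 = 1.056
(R_B − R_A)/R_A = 1.056 − 1 = 5.64%

5.64%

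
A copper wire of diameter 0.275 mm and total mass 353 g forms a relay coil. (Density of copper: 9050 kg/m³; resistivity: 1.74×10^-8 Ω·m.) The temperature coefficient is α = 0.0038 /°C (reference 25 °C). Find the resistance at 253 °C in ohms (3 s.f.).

A = π(d/2)² = π(1.3750e-04 m)² = 5.9396e-08 m²
L = m/(density·A) = 0.353/(9050×5.9396e-08) = 656.7 m
R = ρL/A = (1.74×10^-8)(656.7)/(5.9396e-08) = 192.4 Ω
R(253 °C) = 192.4 × (1 + 0.0038×228) = 359 Ω

359 Ω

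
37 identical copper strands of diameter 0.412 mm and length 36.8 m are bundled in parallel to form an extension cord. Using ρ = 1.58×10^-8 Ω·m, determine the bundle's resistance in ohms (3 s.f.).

0.118 Ω

A_strand = π(2.0600e-04 m)² = 1.333e-07 m²
R_strand = ρL/A = (1.58×10^-8)(36.8)/(1.333e-07) = 4.361 Ω
R_total = R_strand/N = 4.361/37 = 0.118 Ω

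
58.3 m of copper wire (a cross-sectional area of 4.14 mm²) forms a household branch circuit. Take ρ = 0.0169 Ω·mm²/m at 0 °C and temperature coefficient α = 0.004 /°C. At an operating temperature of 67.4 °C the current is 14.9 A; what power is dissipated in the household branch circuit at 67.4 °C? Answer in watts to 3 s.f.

67.1 W

ρ = 0.0169 Ω·mm²/m = 1.69×10^-8 Ω·m
A = 4.14 mm² = 4.140e-06 m²
R₍0₎ = ρL/A = (1.69×10^-8)(58.3)/(4.140e-06) = 0.238 Ω
R₍67.4₎ = R₍0₎(1 + αΔT) = 0.238 × (1 + 0.004×67.4) = 0.3021 Ω
P = I²R = (14.9)² × 0.3021 = 67.1 W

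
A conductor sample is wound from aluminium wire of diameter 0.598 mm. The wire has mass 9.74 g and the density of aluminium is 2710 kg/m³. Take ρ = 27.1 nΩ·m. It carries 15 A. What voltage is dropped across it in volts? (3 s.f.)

18.5 V

ρ = 27.1 nΩ·m = 2.71×10^-8 Ω·m
A = π(d/2)² = π(2.9900e-04 m)² = 2.8086e-07 m²
L = m/(density·A) = 0.00974/(2710×2.8086e-07) = 12.8 m
R = ρL/A = (2.71×10^-8)(12.8)/(2.8086e-07) = 1.235 Ω
V = IR = 15 × 1.235 = 18.5 V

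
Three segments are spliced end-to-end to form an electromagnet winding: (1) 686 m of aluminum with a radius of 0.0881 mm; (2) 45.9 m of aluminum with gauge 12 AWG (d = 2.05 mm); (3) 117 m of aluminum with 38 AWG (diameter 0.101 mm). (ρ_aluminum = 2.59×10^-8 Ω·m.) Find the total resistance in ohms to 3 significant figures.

1110 Ω

Seg 1: A = πr² = π(8.8100e-05 m)² = 2.438e-08 m²
R_1 = (2.59×10^-8)(686)/(2.438e-08) = 728.7 Ω
Seg 2: A = π(2.05/2 mm)² = π(1.0250e-03 m)² = 3.301e-06 m²
R_2 = (2.59×10^-8)(45.9)/(3.301e-06) = 0.3602 Ω
Seg 3: A = π(0.101/2 mm)² = π(5.0500e-05 m)² = 8.012e-09 m²
R_3 = (2.59×10^-8)(117)/(8.012e-09) = 378.2 Ω
R_total = R_1 + R_2 + R_3 = 1110 Ω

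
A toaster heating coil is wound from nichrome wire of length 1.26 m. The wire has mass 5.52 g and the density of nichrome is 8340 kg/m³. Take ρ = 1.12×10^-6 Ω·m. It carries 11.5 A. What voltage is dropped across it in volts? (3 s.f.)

A = m/(density·L) = 0.00552/(8340×1.26) = 5.2529e-07 m²
R = ρL/A = (1.12×10^-6)(1.26)/(5.2529e-07) = 2.686 Ω
V = IR = 11.5 × 2.686 = 30.9 V

30.9 V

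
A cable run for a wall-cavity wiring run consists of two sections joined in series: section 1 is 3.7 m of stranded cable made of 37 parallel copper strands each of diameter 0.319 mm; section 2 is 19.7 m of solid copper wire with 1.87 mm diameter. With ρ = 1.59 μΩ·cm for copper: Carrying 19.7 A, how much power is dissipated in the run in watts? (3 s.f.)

ρ = 1.59 μΩ·cm = 1.59×10^-8 Ω·m
Section 1: A_strand = π(1.5950e-04)² = 7.992e-08 m²; R₁ = ρL/(N·A_s) = (1.59×10^-8)(3.7)/(37×7.992e-08) = 0.01989 Ω
Section 2: A = π(d/2)² = π(9.3500e-04 m)² = 2.746e-06 m²
R₂ = (1.59×10^-8)(19.7)/(2.746e-06) = 0.114 Ω
R = R₁ + R₂ = 0.1339 Ω
P = I²R = (19.7)² × 0.1339 = 52.0 W

52.0 W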